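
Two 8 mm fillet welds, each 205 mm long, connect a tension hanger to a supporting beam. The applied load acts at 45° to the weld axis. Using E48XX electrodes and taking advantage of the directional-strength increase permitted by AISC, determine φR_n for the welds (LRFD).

E48XX → F_EXX = 480 MPa.
t_e = 0.707 × 8 = 5.656 mm; A_we = 5.656 × 410 = 2319 mm².
Directional factor: 1.0 + 0.5 sin^1.5(45°) = 1.297.
F_nw = 0.6 × 480 × 1.297 = 373.6 MPa.
φR_n = 0.75 × 373.6 × 2319 × 10⁻³ = 649.8 kN.

φR_n ≈ 650 kN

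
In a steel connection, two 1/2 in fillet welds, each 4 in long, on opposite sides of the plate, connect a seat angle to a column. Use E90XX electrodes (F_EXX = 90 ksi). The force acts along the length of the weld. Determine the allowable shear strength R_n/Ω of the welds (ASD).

R_n/Ω ≈ 76.4 kip

Effective throat t_e = 0.707 × 0.5 = 0.3535 in.
Total length L = 8 in; A_we = 0.3535 × 8 = 2.828 in².
F_nw = 0.6 F_EXX = 0.6 × 90 = 54 ksi.
R_n = 54 × 2.828 = 152.7 kip; R_n/Ω = 152.7/2.0 = 76.36 kip.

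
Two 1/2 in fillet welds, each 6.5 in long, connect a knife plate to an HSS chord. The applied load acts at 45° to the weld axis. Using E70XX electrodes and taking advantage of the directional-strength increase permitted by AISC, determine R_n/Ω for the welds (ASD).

R_n/Ω ≈ 125 kips

E70XX → F_EXX = 70 ksi.
t_e = 0.707 × 0.5 = 0.3535 in; A_we = 0.3535 × 13 = 4.595 in².
Directional factor: 1.0 + 0.5 sin^1.5(45°) = 1.297.
F_nw = 0.6 × 70 × 1.297 = 54.49 ksi.
R_n/Ω = (54.49 × 4.595) / 2.0 = 125.2 kips.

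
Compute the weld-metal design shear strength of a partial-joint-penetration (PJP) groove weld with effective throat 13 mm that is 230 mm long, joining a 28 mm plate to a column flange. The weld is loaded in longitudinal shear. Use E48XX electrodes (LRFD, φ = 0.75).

E48XX → F_EXX = 480 MPa.
Effective throat (given) t_e = 13 mm.
A_we = 13 × 230 = 2990 mm².
F_nw = 0.6 F_EXX = 288 MPa.
φR_n = 0.75 × 288 × 2990 × 10⁻³ = 645.8 kN.

φR_n ≈ 646 kN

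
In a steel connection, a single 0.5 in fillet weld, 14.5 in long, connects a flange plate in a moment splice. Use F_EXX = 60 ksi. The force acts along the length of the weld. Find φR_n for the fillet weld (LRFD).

Effective throat t_e = 0.707 × 0.5 = 0.3535 in.
Total length L = 14.5 in; A_we = 0.3535 × 14.5 = 5.126 in².
F_nw = 0.6 F_EXX = 0.6 × 60 = 36 ksi.
φR_n = 0.75 × 36 × 5.126 = 138.4 kip.

φR_n ≈ 138 kip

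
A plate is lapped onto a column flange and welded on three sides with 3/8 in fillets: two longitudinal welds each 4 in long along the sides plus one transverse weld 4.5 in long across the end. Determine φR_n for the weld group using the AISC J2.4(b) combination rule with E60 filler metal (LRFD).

E60XX → F_EXX = 60 ksi.
t_e = 0.707 × 0.375 = 0.2651 in.
R_nwl = 0.6 × 60 × 0.2651 × 8 = 76.36 kips (longitudinal, 2 welds).
R_nwt = 0.6 × 60 × 0.2651 × 4.5 = 42.95 kips (transverse, base value).
(i) R_nwl + R_nwt = 119.3 kips; (ii) 0.85 R_nwl + 1.5 R_nwt = 129.3 kips.
R_n = max = 129.3 kips [governs: (ii)]; φR_n = 97 kips.

φR_n ≈ 97 kips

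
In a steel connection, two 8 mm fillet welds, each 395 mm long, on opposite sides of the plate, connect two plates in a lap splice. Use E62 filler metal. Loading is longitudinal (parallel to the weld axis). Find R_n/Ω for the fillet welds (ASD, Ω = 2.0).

R_n/Ω ≈ 831 kN

E62XX → F_EXX = 620 MPa.
Effective throat t_e = 0.707 × 8 = 5.656 mm.
Total length L = 790 mm; A_we = 5.656 × 790 = 4468 mm².
F_nw = 0.6 F_EXX = 0.6 × 620 = 372 MPa.
R_n = 372 × 4468 × 10⁻³ = 1662 kN; R_n/Ω = 1662/2.0 = 831.1 kN.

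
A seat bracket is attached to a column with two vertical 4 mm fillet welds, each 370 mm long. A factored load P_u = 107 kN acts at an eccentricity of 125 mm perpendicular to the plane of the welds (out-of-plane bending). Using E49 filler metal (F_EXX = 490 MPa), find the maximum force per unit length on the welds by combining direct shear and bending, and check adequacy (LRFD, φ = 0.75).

L_w = 2 × 370 = 740 mm; section modulus (unit throat) S = 2 × L²/6 = 45630 mm².
Direct shear f_v = P/L_w = 107×10³/740 = 144.6 N/mm.
Moment M = P × e = 107×10³ × 125 = 13375000 N·mm; bending f_b = M/S = 293.1 N/mm.
f_max = √(f_v² + f_b²) = √(144.6² + 293.1²) = 326.8 N/mm.
φr_n = 0.75 × 0.6 × 490 × (0.707 × 4) = 623.6 N/mm → adequate.

f_max ≈ 327 N/mm; adequate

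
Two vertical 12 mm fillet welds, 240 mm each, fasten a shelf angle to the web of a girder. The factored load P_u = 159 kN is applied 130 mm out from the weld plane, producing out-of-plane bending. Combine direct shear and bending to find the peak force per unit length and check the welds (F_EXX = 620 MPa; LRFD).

L_w = 2 × 240 = 480 mm; section modulus (unit throat) S = 2 × L²/6 = 19200 mm².
Direct shear f_v = P/L_w = 159×10³/480 = 331.2 N/mm.
Moment M = P × e = 159×10³ × 130 = 20670000 N·mm; bending f_b = M/S = 1077 N/mm.
f_max = √(f_v² + f_b²) = √(331.2² + 1077²) = 1126 N/mm.
φr_n = 0.75 × 0.6 × 620 × (0.707 × 12) = 2367 N/mm → adequate.

f_max ≈ 1130 N/mm; adequate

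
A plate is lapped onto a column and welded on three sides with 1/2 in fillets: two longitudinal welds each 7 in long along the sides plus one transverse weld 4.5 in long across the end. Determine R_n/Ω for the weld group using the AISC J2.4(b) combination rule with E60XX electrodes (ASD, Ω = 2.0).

E60XX → F_EXX = 60 ksi.
t_e = 0.707 × 0.5 = 0.3535 in.
R_nwl = 0.6 × 60 × 0.3535 × 14 = 178.2 kip (longitudinal, 2 welds).
R_nwt = 0.6 × 60 × 0.3535 × 4.5 = 57.27 kip (transverse, base value).
(i) R_nwl + R_nwt = 235.4 kip; (ii) 0.85 R_nwl + 1.5 R_nwt = 237.3 kip.
R_n = max = 237.3 kip [governs: (ii)]; R_n/Ω = 118.7 kip.

R_n/Ω ≈ 119 kip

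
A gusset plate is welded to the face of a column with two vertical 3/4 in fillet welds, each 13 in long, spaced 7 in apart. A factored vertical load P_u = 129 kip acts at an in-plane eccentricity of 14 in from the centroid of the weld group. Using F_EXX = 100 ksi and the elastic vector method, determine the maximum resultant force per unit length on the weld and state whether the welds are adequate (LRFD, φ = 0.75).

f_max ≈ 22.3 kip/in; adequate

Total weld length L_w = 26 in. Treat welds as unit-width lines.
Polar moment about centroid: J = 2[d³/12 + d(b/2)²] = 2[13³/12 + 13×3.5²] = 684.7 in³.
Direct shear f_v = P/L_w = 129 / 26 = 4.962 kip/in (vertical).
Torsion M = P·e = 129 × 14 = 1806 kip·in.
Critical point at (x, y) = (3.5, 6.5) from centroid. f_tx = M·y/J = 17.15 kip/in; f_ty = M·x/J = 9.232 kip/in.
Resultant f_max = √[f_tx² + (f_v + f_ty)²] = √[17.15² + (4.962 + 9.232)²] = 22.26 kip/in.
Capacity per unit length: φr_n = 0.75 × 0.6 × 100 × (0.707 × 0.75) = 23.86 kip/in.
22.26 ≤ 23.86 → adequate.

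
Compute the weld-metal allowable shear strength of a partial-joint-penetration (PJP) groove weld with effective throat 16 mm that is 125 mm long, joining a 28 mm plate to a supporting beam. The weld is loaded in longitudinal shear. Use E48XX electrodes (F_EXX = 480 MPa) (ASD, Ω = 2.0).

Effective throat (given) t_e = 16 mm.
A_we = 16 × 125 = 2000 mm².
F_nw = 0.6 F_EXX = 288 MPa.
R_n/Ω = (288 × 2000) / 2.0 × 10⁻³ = 288 kN.

R_n/Ω ≈ 288 kN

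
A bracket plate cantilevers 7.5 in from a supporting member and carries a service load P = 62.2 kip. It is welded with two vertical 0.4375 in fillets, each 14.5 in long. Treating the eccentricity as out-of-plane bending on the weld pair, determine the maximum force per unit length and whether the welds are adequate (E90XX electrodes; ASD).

E90XX → F_EXX = 90 ksi.
L_w = 2 × 14.5 = 29 in; section modulus (unit throat) S = 2 × L²/6 = 70.08 in².
Direct shear f_v = P/L_w = 62.2/29 = 2.145 kip/in.
Moment M = P × e = 62.2 × 7.5 = 466.5 kip·in; bending f_b = M/S = 6.656 kip/in.
f_max = √(f_v² + f_b²) = √(2.145² + 6.656²) = 6.993 kip/in.
r_n/Ω = (1/2.0) × 0.6 × 90 × (0.707 × 0.4375) = 8.351 kip/in → adequate.

f_max ≈ 6.99 kip/in; adequate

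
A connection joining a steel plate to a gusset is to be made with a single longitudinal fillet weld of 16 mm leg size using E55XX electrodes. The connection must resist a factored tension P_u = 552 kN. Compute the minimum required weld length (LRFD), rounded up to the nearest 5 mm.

L = 200 mm

E55XX → F_EXX = 550 MPa.
Throat t_e = 0.707 × 16 = 11.31 mm.
φr_n = 0.75 × 0.6 × 550 × 11.31 × 10⁻³ = 2.8 kN/mm.
L_req = P_u / φr_n = 552 / 2.8 = 197.2 mm total.
Round up → use L = 200 mm.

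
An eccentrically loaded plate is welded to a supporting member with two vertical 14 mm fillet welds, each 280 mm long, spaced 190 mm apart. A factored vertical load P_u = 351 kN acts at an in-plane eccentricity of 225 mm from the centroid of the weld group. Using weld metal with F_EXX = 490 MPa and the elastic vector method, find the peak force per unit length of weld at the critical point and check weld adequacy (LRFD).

f_max ≈ 1960 N/mm; adequate

Total weld length L_w = 560 mm. Treat welds as unit-width lines.
Polar moment about centroid: J = 2[d³/12 + d(b/2)²] = 2[280³/12 + 280×95²] = 8713000 mm³.
Direct shear f_v = P/L_w = 351×10³ / 560 = 626.8 N/mm (vertical).
Torsion M = P·e = 351×10³ × 225 = 78975000 N·mm.
Critical point at (x, y) = (95, 140) from centroid. f_tx = M·y/J = 1269 N/mm; f_ty = M·x/J = 861.1 N/mm.
Resultant f_max = √[f_tx² + (f_v + f_ty)²] = √[1269² + (626.8 + 861.1)²] = 1956 N/mm.
Capacity per unit length: φr_n = 0.75 × 0.6 × 490 × (0.707 × 14) = 2183 N/mm.
1956 ≤ 2183 → adequate.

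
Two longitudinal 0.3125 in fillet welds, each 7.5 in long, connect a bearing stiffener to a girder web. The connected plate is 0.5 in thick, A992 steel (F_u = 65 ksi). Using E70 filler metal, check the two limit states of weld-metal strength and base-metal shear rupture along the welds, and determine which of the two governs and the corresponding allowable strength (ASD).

E70XX → F_EXX = 70 ksi.
t_e = 0.707 × 0.3125 = 0.2209 in; L = 15 in.
Weld metal: R_n/Ω = (1/2.0) × 0.6 × 70 × 0.2209 × 15 = 69.6 kips.
Base metal (shear rupture): R_n/Ω = (1/2.0) × 0.6 × 65 × 0.5 × 15 = 146.2 kips.
Governing: weld metal.

R_n/Ω ≈ 69.6 kips (weld metal governs)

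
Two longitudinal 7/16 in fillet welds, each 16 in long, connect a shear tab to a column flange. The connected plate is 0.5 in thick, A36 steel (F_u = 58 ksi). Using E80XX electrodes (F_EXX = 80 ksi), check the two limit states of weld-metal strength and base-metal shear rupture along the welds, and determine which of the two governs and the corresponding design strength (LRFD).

t_e = 0.707 × 0.4375 = 0.3093 in; L = 32 in.
Weld metal: φR_n = 0.75 × 0.6 × 80 × 0.3093 × 32 = 356.3 kip.
Base metal (shear rupture): φR_n = 0.75 × 0.6 × 58 × 0.5 × 32 = 417.6 kip.
Governing: weld metal.

φR_n ≈ 356 kip (weld metal governs)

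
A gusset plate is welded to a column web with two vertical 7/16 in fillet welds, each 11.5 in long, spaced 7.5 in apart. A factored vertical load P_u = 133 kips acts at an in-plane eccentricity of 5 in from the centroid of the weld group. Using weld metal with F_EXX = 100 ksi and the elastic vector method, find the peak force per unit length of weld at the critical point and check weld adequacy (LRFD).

f_max ≈ 12.1 kip/in; adequate

Total weld length L_w = 23 in. Treat welds as unit-width lines.
Polar moment about centroid: J = 2[d³/12 + d(b/2)²] = 2[11.5³/12 + 11.5×3.75²] = 576.9 in³.
Direct shear f_v = P/L_w = 133 / 23 = 5.783 kip/in (vertical).
Torsion M = P·e = 133 × 5 = 665 kip·in.
Critical point at (x, y) = (3.75, 5.75) from centroid. f_tx = M·y/J = 6.628 kip/in; f_ty = M·x/J = 4.323 kip/in.
Resultant f_max = √[f_tx² + (f_v + f_ty)²] = √[6.628² + (5.783 + 4.323)²] = 12.08 kip/in.
Capacity per unit length: φr_n = 0.75 × 0.6 × 100 × (0.707 × 0.4375) = 13.92 kip/in.
12.08 ≤ 13.92 → adequate.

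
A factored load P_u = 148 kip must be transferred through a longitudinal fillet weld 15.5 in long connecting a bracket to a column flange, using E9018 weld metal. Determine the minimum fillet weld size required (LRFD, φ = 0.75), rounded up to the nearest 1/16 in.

E90XX → F_EXX = 90 ksi.
Total weld length L = 15.5 in.
Required throat t_e = P_u / (φ × 0.6 F_EXX × L) = 148 / (0.75 × 0.6 × 90 × 15.5) = 0.2358 in.
Required leg w = t_e / 0.707 = 0.3335 in → use 3/8 in.

w = 3/8 in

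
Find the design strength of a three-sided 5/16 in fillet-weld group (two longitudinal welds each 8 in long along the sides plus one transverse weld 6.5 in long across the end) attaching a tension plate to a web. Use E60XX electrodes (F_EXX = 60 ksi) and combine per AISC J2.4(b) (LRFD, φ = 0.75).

t_e = 0.707 × 0.3125 = 0.2209 in.
R_nwl = 0.6 × 60 × 0.2209 × 16 = 127.3 kip (longitudinal, 2 welds).
R_nwt = 0.6 × 60 × 0.2209 × 6.5 = 51.7 kip (transverse, base value).
(i) R_nwl + R_nwt = 179 kip; (ii) 0.85 R_nwl + 1.5 R_nwt = 185.7 kip.
R_n = max = 185.7 kip [governs: (ii)]; φR_n = 139.3 kip.

φR_n ≈ 139 kip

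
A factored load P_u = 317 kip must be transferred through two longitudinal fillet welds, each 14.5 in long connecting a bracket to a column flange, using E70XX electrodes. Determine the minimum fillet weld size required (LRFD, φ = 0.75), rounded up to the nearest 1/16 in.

w = 1/2 in

E70XX → F_EXX = 70 ksi.
Total weld length L = 29 in.
Required throat t_e = P_u / (φ × 0.6 F_EXX × L) = 317 / (0.75 × 0.6 × 70 × 29) = 0.347 in.
Required leg w = t_e / 0.707 = 0.4908 in → use 1/2 in.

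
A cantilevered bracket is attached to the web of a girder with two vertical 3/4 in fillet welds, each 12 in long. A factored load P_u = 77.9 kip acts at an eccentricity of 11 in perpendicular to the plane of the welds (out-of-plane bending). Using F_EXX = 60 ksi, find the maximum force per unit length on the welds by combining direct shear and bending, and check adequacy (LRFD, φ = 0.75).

f_max ≈ 18.1 kip/in; NOT adequate

L_w = 2 × 12 = 24 in; section modulus (unit throat) S = 2 × L²/6 = 48 in².
Direct shear f_v = P/L_w = 77.9/24 = 3.246 kip/in.
Moment M = P × e = 77.9 × 11 = 856.9 kip·in; bending f_b = M/S = 17.85 kip/in.
f_max = √(f_v² + f_b²) = √(3.246² + 17.85²) = 18.14 kip/in.
φr_n = 0.75 × 0.6 × 60 × (0.707 × 0.75) = 14.32 kip/in → NOT adequate.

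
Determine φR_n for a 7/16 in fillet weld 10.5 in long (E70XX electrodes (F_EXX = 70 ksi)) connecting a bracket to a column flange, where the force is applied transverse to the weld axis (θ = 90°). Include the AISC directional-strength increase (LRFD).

φR_n ≈ 153 kips

t_e = 0.707 × 0.4375 = 0.3093 in; A_we = 0.3093 × 10.5 = 3.248 in².
Directional factor: 1.0 + 0.5 sin^1.5(90°) = 1.5.
F_nw = 0.6 × 70 × 1.5 = 63 ksi.
φR_n = 0.75 × 63 × 3.248 = 153.5 kips.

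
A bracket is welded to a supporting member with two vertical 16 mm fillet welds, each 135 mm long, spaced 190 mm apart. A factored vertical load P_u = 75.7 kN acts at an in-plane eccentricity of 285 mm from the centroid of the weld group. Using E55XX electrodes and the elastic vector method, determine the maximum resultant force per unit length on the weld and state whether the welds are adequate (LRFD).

f_max ≈ 1120 N/mm; adequate

E55XX → F_EXX = 550 MPa.
Total weld length L_w = 270 mm. Treat welds as unit-width lines.
Polar moment about centroid: J = 2[d³/12 + d(b/2)²] = 2[135³/12 + 135×95²] = 2847000 mm³.
Direct shear f_v = P/L_w = 75.7×10³ / 270 = 280.4 N/mm (vertical).
Torsion M = P·e = 75.7×10³ × 285 = 21574000 N·mm.
Critical point at (x, y) = (95, 67.5) from centroid. f_tx = M·y/J = 511.5 N/mm; f_ty = M·x/J = 720 N/mm.
Resultant f_max = √[f_tx² + (f_v + f_ty)²] = √[511.5² + (280.4 + 720)²] = 1124 N/mm.
Capacity per unit length: φr_n = 0.75 × 0.6 × 550 × (0.707 × 16) = 2800 N/mm.
1124 ≤ 2800 → adequate.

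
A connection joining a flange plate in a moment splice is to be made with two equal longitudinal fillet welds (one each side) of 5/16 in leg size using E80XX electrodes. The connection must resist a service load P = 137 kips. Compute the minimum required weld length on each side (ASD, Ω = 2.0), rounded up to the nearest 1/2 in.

L = 13 in on each side

E80XX → F_EXX = 80 ksi.
Throat t_e = 0.707 × 0.3125 = 0.2209 in.
r_n/Ω = (0.6 × 80 × 0.2209) / 2.0 = 5.302 kip/in.
L_req = P / (r_n/Ω) = 137 / 5.302 = 25.84 in total.
Per side: 25.84 / 2 = 12.92 in.
Round up → use L = 13 in on each side.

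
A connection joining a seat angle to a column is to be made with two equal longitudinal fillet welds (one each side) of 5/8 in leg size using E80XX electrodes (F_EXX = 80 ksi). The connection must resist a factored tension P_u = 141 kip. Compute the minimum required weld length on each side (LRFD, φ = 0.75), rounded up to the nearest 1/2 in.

Throat t_e = 0.707 × 0.625 = 0.4419 in.
φr_n = 0.75 × 0.6 × 80 × 0.4419 = 15.91 kip/in.
L_req = P_u / φr_n = 141 / 15.91 = 8.864 in total.
Per side: 8.864 / 2 = 4.432 in.
Round up → use L = 4.5 in on each side.

L = 4.5 in on each side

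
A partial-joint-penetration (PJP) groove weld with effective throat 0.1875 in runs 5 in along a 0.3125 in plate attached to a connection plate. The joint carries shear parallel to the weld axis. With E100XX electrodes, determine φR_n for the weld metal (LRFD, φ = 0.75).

φR_n ≈ 42.2 kips

E100XX → F_EXX = 100 ksi.
Effective throat (given) t_e = 0.1875 in.
A_we = 0.1875 × 5 = 0.9375 in².
F_nw = 0.6 F_EXX = 60 ksi.
φR_n = 0.75 × 60 × 0.9375 = 42.19 kips.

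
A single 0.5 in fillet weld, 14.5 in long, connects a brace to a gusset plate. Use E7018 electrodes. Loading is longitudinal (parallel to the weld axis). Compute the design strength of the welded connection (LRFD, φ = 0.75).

E70XX → F_EXX = 70 ksi.
Effective throat t_e = 0.707 × 0.5 = 0.3535 in.
Total length L = 14.5 in; A_we = 0.3535 × 14.5 = 5.126 in².
F_nw = 0.6 F_EXX = 0.6 × 70 = 42 ksi.
φR_n = 0.75 × 42 × 5.126 = 161.5 kips.

φR_n ≈ 161 kips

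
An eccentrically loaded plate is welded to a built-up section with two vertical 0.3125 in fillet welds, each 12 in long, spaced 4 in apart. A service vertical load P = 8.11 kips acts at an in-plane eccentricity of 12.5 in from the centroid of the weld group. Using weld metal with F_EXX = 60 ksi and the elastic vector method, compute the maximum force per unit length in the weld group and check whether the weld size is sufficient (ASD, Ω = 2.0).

Total weld length L_w = 24 in. Treat welds as unit-width lines.
Polar moment about centroid: J = 2[d³/12 + d(b/2)²] = 2[12³/12 + 12×2²] = 384 in³.
Direct shear f_v = P/L_w = 8.11 / 24 = 0.3379 kip/in (vertical).
Torsion M = P·e = 8.11 × 12.5 = 101.38 kip·in.
Critical point at (x, y) = (2, 6) from centroid. f_tx = M·y/J = 1.584 kip/in; f_ty = M·x/J = 0.528 kip/in.
Resultant f_max = √[f_tx² + (f_v + f_ty)²] = √[1.584² + (0.3379 + 0.528)²] = 1.805 kip/in.
Capacity per unit length: r_n/Ω = (1/2.0) × 0.6 × 60 × (0.707 × 0.3125) = 3.977 kip/in.
1.805 ≤ 3.977 → adequate.

f_max ≈ 1.81 kip/in; adequate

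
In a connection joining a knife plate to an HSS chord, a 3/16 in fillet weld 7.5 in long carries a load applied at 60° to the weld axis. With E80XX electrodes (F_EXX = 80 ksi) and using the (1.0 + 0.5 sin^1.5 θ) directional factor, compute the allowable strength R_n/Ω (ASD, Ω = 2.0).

t_e = 0.707 × 0.1875 = 0.1326 in; A_we = 0.1326 × 7.5 = 0.9942 in².
Directional factor: 1.0 + 0.5 sin^1.5(60°) = 1.403.
F_nw = 0.6 × 80 × 1.403 = 67.34 ksi.
R_n/Ω = (67.34 × 0.9942) / 2.0 = 33.48 kips.

R_n/Ω ≈ 33.5 kips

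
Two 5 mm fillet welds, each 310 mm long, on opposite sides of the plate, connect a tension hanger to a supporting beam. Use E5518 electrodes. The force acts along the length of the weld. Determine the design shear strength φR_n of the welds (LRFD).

φR_n ≈ 542 kN

E55XX → F_EXX = 550 MPa.
Effective throat t_e = 0.707 × 5 = 3.535 mm.
Total length L = 620 mm; A_we = 3.535 × 620 = 2192 mm².
F_nw = 0.6 F_EXX = 0.6 × 550 = 330 MPa.
φR_n = 0.75 × 330 × 2192 × 10⁻³ = 542.4 kN.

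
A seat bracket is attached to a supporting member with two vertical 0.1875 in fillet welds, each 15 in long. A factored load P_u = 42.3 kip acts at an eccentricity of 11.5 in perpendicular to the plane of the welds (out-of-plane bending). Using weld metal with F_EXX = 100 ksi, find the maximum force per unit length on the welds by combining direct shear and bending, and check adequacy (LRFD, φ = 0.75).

L_w = 2 × 15 = 30 in; section modulus (unit throat) S = 2 × L²/6 = 75 in².
Direct shear f_v = P/L_w = 42.3/30 = 1.41 kip/in.
Moment M = P × e = 42.3 × 11.5 = 486.45 kip·in; bending f_b = M/S = 6.486 kip/in.
f_max = √(f_v² + f_b²) = √(1.41² + 6.486²) = 6.637 kip/in.
φr_n = 0.75 × 0.6 × 100 × (0.707 × 0.1875) = 5.965 kip/in → NOT adequate.

f_max ≈ 6.64 kip/in; NOT adequate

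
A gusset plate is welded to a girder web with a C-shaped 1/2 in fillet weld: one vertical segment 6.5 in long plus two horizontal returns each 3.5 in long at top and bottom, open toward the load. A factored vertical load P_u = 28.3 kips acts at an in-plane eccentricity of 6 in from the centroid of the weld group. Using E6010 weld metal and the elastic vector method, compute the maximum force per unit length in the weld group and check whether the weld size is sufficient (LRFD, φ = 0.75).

f_max ≈ 7.66 kip/in; adequate

E60XX → F_EXX = 60 ksi.
Total weld length L_w = 13.5 in. Treat welds as unit-width lines.
Centroid: x̄ = 2×3.5×1.75 / 13.5 = 0.9074 in from the vertical weld.
Polar moment about centroid: J = I_x + I_y = [6.5³/12 + 2×3.5×3.25²] + [6.5×0.9074² + 2(3.5³/12 + 3.5×0.8426²)] = 114.3 in³.
Direct shear f_v = P/L_w = 28.3 / 13.5 = 2.096 kip/in (vertical).
Torsion M = P·e = 28.3 × 6 = 169.8 kip·in.
Critical point at (x, y) = (2.593, 3.25) from centroid. f_tx = M·y/J = 4.828 kip/in; f_ty = M·x/J = 3.852 kip/in.
Resultant f_max = √[f_tx² + (f_v + f_ty)²] = √[4.828² + (2.096 + 3.852)²] = 7.661 kip/in.
Capacity per unit length: φr_n = 0.75 × 0.6 × 60 × (0.707 × 0.5) = 9.544 kip/in.
7.661 ≤ 9.544 → adequate.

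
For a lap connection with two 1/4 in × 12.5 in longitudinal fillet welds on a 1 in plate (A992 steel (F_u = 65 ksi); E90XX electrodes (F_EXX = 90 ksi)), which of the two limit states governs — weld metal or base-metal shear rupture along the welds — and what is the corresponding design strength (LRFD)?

t_e = 0.707 × 0.25 = 0.1767 in; L = 25 in.
Weld metal: φR_n = 0.75 × 0.6 × 90 × 0.1767 × 25 = 179 kips.
Base metal (shear rupture): φR_n = 0.75 × 0.6 × 65 × 1 × 25 = 731.2 kips.
Governing: weld metal.

φR_n ≈ 179 kips (weld metal governs)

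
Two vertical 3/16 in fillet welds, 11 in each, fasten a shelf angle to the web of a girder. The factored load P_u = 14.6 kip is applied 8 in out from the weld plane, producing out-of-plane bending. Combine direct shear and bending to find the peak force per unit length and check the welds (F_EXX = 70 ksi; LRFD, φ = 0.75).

L_w = 2 × 11 = 22 in; section modulus (unit throat) S = 2 × L²/6 = 40.33 in².
Direct shear f_v = P/L_w = 14.6/22 = 0.6636 kip/in.
Moment M = P × e = 14.6 × 8 = 116.8 kip·in; bending f_b = M/S = 2.896 kip/in.
f_max = √(f_v² + f_b²) = √(0.6636² + 2.896²) = 2.971 kip/in.
φr_n = 0.75 × 0.6 × 70 × (0.707 × 0.1875) = 4.176 kip/in → adequate.

f_max ≈ 2.97 kip/in; adequate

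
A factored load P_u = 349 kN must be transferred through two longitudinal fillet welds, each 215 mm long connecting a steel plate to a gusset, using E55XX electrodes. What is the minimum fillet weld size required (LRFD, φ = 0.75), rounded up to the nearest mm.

w = 5 mm

E55XX → F_EXX = 550 MPa.
Total weld length L = 430 mm.
Required throat t_e = P_u / (φ × 0.6 F_EXX × L) = 349 / (0.75 × 0.6 × 550 × 430 × 10⁻³) = 3.279 mm.
Required leg w = t_e / 0.707 = 4.638 mm → use 5 mm.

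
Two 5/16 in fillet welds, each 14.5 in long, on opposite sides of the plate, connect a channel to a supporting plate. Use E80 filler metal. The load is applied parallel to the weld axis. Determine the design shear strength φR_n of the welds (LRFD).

E80XX → F_EXX = 80 ksi.
Effective throat t_e = 0.707 × 0.3125 = 0.2209 in.
Total length L = 29 in; A_we = 0.2209 × 29 = 6.407 in².
F_nw = 0.6 F_EXX = 0.6 × 80 = 48 ksi.
φR_n = 0.75 × 48 × 6.407 = 230.7 kip.

φR_n ≈ 231 kip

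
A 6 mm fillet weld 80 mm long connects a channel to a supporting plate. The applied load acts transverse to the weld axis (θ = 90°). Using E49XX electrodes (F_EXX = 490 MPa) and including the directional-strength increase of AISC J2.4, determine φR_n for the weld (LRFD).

φR_n ≈ 112 kN

t_e = 0.707 × 6 = 4.242 mm; A_we = 4.242 × 80 = 339.4 mm².
Directional factor: 1.0 + 0.5 sin^1.5(90°) = 1.5.
F_nw = 0.6 × 490 × 1.5 = 441 MPa.
φR_n = 0.75 × 441 × 339.4 × 10⁻³ = 112.2 kN.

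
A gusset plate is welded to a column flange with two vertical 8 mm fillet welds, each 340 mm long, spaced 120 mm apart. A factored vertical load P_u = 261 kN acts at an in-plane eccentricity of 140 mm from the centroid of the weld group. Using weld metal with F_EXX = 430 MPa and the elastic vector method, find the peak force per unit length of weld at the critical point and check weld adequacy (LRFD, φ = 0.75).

f_max ≈ 933 N/mm; adequate

Total weld length L_w = 680 mm. Treat welds as unit-width lines.
Polar moment about centroid: J = 2[d³/12 + d(b/2)²] = 2[340³/12 + 340×60²] = 8999000 mm³.
Direct shear f_v = P/L_w = 261×10³ / 680 = 383.8 N/mm (vertical).
Torsion M = P·e = 261×10³ × 140 = 36540000 N·mm.
Critical point at (x, y) = (60, 170) from centroid. f_tx = M·y/J = 690.3 N/mm; f_ty = M·x/J = 243.6 N/mm.
Resultant f_max = √[f_tx² + (f_v + f_ty)²] = √[690.3² + (383.8 + 243.6)²] = 932.9 N/mm.
Capacity per unit length: φr_n = 0.75 × 0.6 × 430 × (0.707 × 8) = 1094 N/mm.
932.9 ≤ 1094 → adequate.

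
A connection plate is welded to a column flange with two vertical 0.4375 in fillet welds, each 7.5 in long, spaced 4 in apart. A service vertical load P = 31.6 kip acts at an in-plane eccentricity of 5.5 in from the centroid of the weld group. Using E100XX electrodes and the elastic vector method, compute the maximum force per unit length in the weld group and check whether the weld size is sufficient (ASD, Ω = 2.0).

f_max ≈ 6.91 kip/in; adequate

E100XX → F_EXX = 100 ksi.
Total weld length L_w = 15 in. Treat welds as unit-width lines.
Polar moment about centroid: J = 2[d³/12 + d(b/2)²] = 2[7.5³/12 + 7.5×2²] = 130.3 in³.
Direct shear f_v = P/L_w = 31.6 / 15 = 2.107 kip/in (vertical).
Torsion M = P·e = 31.6 × 5.5 = 173.8 kip·in.
Critical point at (x, y) = (2, 3.75) from centroid. f_tx = M·y/J = 5.001 kip/in; f_ty = M·x/J = 2.667 kip/in.
Resultant f_max = √[f_tx² + (f_v + f_ty)²] = √[5.001² + (2.107 + 2.667)²] = 6.914 kip/in.
Capacity per unit length: r_n/Ω = (1/2.0) × 0.6 × 100 × (0.707 × 0.4375) = 9.279 kip/in.
6.914 ≤ 9.279 → adequate.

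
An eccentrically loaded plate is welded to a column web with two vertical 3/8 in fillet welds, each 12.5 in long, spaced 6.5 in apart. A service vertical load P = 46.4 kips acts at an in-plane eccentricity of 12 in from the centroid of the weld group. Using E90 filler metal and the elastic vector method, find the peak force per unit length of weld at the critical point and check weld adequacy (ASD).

f_max ≈ 7.69 kip/in; NOT adequate

E90XX → F_EXX = 90 ksi.
Total weld length L_w = 25 in. Treat welds as unit-width lines.
Polar moment about centroid: J = 2[d³/12 + d(b/2)²] = 2[12.5³/12 + 12.5×3.25²] = 589.6 in³.
Direct shear f_v = P/L_w = 46.4 / 25 = 1.856 kip/in (vertical).
Torsion M = P·e = 46.4 × 12 = 556.8 kip·in.
Critical point at (x, y) = (3.25, 6.25) from centroid. f_tx = M·y/J = 5.902 kip/in; f_ty = M·x/J = 3.069 kip/in.
Resultant f_max = √[f_tx² + (f_v + f_ty)²] = √[5.902² + (1.856 + 3.069)²] = 7.687 kip/in.
Capacity per unit length: r_n/Ω = (1/2.0) × 0.6 × 90 × (0.707 × 0.375) = 7.158 kip/in.
7.687 > 7.158 → NOT adequate.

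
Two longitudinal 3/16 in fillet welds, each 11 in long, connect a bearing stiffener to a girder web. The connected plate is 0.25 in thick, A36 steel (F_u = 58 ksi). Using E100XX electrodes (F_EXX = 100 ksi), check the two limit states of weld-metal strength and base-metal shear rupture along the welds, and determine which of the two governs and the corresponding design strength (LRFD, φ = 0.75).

φR_n ≈ 131 kip (weld metal governs)

t_e = 0.707 × 0.1875 = 0.1326 in; L = 22 in.
Weld metal: φR_n = 0.75 × 0.6 × 100 × 0.1326 × 22 = 131.2 kip.
Base metal (shear rupture): φR_n = 0.75 × 0.6 × 58 × 0.25 × 22 = 143.5 kip.
Governing: weld metal.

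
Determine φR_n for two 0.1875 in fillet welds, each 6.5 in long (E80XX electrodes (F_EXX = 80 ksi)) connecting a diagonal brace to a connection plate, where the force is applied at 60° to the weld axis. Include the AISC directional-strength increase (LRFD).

φR_n ≈ 87 kip

t_e = 0.707 × 0.1875 = 0.1326 in; A_we = 0.1326 × 13 = 1.723 in².
Directional factor: 1.0 + 0.5 sin^1.5(60°) = 1.403.
F_nw = 0.6 × 80 × 1.403 = 67.34 ksi.
φR_n = 0.75 × 67.34 × 1.723 = 87.04 kip.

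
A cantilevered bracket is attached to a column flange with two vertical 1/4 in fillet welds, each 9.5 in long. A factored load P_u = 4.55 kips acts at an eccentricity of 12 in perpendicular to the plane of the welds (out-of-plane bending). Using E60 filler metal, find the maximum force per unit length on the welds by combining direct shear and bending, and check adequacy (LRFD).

f_max ≈ 1.83 kip/in; adequate

E60XX → F_EXX = 60 ksi.
L_w = 2 × 9.5 = 19 in; section modulus (unit throat) S = 2 × L²/6 = 30.08 in².
Direct shear f_v = P/L_w = 4.55/19 = 0.2395 kip/in.
Moment M = P × e = 4.55 × 12 = 54.6 kip·in; bending f_b = M/S = 1.815 kip/in.
f_max = √(f_v² + f_b²) = √(0.2395² + 1.815²) = 1.831 kip/in.
φr_n = 0.75 × 0.6 × 60 × (0.707 × 0.25) = 4.772 kip/in → adequate.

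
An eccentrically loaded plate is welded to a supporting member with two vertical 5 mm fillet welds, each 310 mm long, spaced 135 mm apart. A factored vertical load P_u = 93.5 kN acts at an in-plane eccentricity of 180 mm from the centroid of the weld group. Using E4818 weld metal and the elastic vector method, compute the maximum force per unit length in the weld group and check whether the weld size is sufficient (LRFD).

f_max ≈ 447 N/mm; adequate

E48XX → F_EXX = 480 MPa.
Total weld length L_w = 620 mm. Treat welds as unit-width lines.
Polar moment about centroid: J = 2[d³/12 + d(b/2)²] = 2[310³/12 + 310×67.5²] = 7790000 mm³.
Direct shear f_v = P/L_w = 93.5×10³ / 620 = 150.8 N/mm (vertical).
Torsion M = P·e = 93.5×10³ × 180 = 16830000 N·mm.
Critical point at (x, y) = (67.5, 155) from centroid. f_tx = M·y/J = 334.9 N/mm; f_ty = M·x/J = 145.8 N/mm.
Resultant f_max = √[f_tx² + (f_v + f_ty)²] = √[334.9² + (150.8 + 145.8)²] = 447.4 N/mm.
Capacity per unit length: φr_n = 0.75 × 0.6 × 480 × (0.707 × 5) = 763.6 N/mm.
447.4 ≤ 763.6 → adequate.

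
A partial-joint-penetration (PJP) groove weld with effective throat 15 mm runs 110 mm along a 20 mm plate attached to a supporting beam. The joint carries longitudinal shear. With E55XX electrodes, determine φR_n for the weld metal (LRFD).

φR_n ≈ 408 kN

E55XX → F_EXX = 550 MPa.
Effective throat (given) t_e = 15 mm.
A_we = 15 × 110 = 1650 mm².
F_nw = 0.6 F_EXX = 330 MPa.
φR_n = 0.75 × 330 × 1650 × 10⁻³ = 408.4 kN.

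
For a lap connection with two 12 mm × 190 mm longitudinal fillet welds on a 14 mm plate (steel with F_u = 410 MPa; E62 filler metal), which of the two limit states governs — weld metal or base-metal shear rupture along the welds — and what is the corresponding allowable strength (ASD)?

E62XX → F_EXX = 620 MPa.
t_e = 0.707 × 12 = 8.484 mm; L = 380 mm.
Weld metal: R_n/Ω = (1/2.0) × 0.6 × 620 × 8.484 × 380 × 10⁻³ = 599.6 kN.
Base metal (shear rupture): R_n/Ω = (1/2.0) × 0.6 × 410 × 14 × 380 × 10⁻³ = 654.4 kN.
Governing: weld metal.

R_n/Ω ≈ 600 kN (weld metal governs)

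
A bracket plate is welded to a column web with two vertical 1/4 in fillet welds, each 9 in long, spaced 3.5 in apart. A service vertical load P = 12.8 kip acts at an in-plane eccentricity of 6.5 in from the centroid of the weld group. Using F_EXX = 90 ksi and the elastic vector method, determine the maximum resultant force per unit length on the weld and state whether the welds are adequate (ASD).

Total weld length L_w = 18 in. Treat welds as unit-width lines.
Polar moment about centroid: J = 2[d³/12 + d(b/2)²] = 2[9³/12 + 9×1.75²] = 176.6 in³.
Direct shear f_v = P/L_w = 12.8 / 18 = 0.7111 kip/in (vertical).
Torsion M = P·e = 12.8 × 6.5 = 83.2 kip·in.
Critical point at (x, y) = (1.75, 4.5) from centroid. f_tx = M·y/J = 2.12 kip/in; f_ty = M·x/J = 0.8243 kip/in.
Resultant f_max = √[f_tx² + (f_v + f_ty)²] = √[2.12² + (0.7111 + 0.8243)²] = 2.617 kip/in.
Capacity per unit length: r_n/Ω = (1/2.0) × 0.6 × 90 × (0.707 × 0.25) = 4.772 kip/in.
2.617 ≤ 4.772 → adequate.

f_max ≈ 2.62 kip/in; adequate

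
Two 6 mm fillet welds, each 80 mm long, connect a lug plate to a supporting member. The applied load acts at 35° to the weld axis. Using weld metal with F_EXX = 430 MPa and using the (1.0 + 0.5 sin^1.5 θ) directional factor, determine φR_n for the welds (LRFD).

φR_n ≈ 160 kN

t_e = 0.707 × 6 = 4.242 mm; A_we = 4.242 × 160 = 678.7 mm².
Directional factor: 1.0 + 0.5 sin^1.5(35°) = 1.217.
F_nw = 0.6 × 430 × 1.217 = 314 MPa.
φR_n = 0.75 × 314 × 678.7 × 10⁻³ = 159.9 kN.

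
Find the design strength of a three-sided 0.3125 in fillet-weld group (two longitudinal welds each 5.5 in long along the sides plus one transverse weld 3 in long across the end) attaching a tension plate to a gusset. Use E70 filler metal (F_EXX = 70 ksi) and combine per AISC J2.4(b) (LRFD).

φR_n ≈ 97.4 kips

t_e = 0.707 × 0.3125 = 0.2209 in.
R_nwl = 0.6 × 70 × 0.2209 × 11 = 102.1 kips (longitudinal, 2 welds).
R_nwt = 0.6 × 70 × 0.2209 × 3 = 27.84 kips (transverse, base value).
(i) R_nwl + R_nwt = 129.9 kips; (ii) 0.85 R_nwl + 1.5 R_nwt = 128.5 kips.
R_n = max = 129.9 kips [governs: (i)]; φR_n = 97.43 kips.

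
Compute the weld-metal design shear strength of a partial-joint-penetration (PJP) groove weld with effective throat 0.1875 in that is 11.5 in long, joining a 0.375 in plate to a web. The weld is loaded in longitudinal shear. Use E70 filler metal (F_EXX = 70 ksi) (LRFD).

Effective throat (given) t_e = 0.1875 in.
A_we = 0.1875 × 11.5 = 2.156 in².
F_nw = 0.6 F_EXX = 42 ksi.
φR_n = 0.75 × 42 × 2.156 = 67.92 kip.

φR_n ≈ 67.9 kip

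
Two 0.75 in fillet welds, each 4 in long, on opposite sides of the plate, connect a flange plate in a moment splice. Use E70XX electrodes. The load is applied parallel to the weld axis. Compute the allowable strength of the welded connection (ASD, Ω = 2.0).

E70XX → F_EXX = 70 ksi.
Effective throat t_e = 0.707 × 0.75 = 0.5302 in.
Total length L = 8 in; A_we = 0.5302 × 8 = 4.242 in².
F_nw = 0.6 F_EXX = 0.6 × 70 = 42 ksi.
R_n = 42 × 4.242 = 178.2 kip; R_n/Ω = 178.2/2.0 = 89.08 kip.

R_n/Ω ≈ 89.1 kip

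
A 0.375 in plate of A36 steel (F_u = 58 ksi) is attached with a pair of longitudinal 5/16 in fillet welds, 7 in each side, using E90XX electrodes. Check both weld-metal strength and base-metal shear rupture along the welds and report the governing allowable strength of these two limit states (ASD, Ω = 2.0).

E90XX → F_EXX = 90 ksi.
t_e = 0.707 × 0.3125 = 0.2209 in; L = 14 in.
Weld metal: R_n/Ω = (1/2.0) × 0.6 × 90 × 0.2209 × 14 = 83.51 kips.
Base metal (shear rupture): R_n/Ω = (1/2.0) × 0.6 × 58 × 0.375 × 14 = 91.35 kips.
Governing: weld metal.

R_n/Ω ≈ 83.5 kips (weld metal governs)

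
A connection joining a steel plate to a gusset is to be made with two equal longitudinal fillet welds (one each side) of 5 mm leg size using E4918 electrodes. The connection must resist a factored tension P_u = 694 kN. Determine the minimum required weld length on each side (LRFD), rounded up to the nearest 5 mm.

L = 450 mm on each side

E49XX → F_EXX = 490 MPa.
Throat t_e = 0.707 × 5 = 3.535 mm.
φr_n = 0.75 × 0.6 × 490 × 3.535 × 10⁻³ = 0.7795 kN/mm.
L_req = P_u / φr_n = 694 / 0.7795 = 890.4 mm total.
Per side: 890.4 / 2 = 445.2 mm.
Round up → use L = 450 mm on each side.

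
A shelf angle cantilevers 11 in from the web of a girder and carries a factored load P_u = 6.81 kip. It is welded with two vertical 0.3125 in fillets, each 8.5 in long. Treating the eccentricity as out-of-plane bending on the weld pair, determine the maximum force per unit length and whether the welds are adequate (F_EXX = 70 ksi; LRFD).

L_w = 2 × 8.5 = 17 in; section modulus (unit throat) S = 2 × L²/6 = 24.08 in².
Direct shear f_v = P/L_w = 6.81/17 = 0.4006 kip/in.
Moment M = P × e = 6.81 × 11 = 74.91 kip·in; bending f_b = M/S = 3.11 kip/in.
f_max = √(f_v² + f_b²) = √(0.4006² + 3.11²) = 3.136 kip/in.
φr_n = 0.75 × 0.6 × 70 × (0.707 × 0.3125) = 6.96 kip/in → adequate.

f_max ≈ 3.14 kip/in; adequate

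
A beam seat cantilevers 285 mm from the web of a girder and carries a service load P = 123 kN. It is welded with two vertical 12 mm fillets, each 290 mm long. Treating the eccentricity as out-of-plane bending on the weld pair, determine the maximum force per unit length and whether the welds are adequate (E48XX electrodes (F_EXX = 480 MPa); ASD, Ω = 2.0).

L_w = 2 × 290 = 580 mm; section modulus (unit throat) S = 2 × L²/6 = 28030 mm².
Direct shear f_v = P/L_w = 123×10³/580 = 212.1 N/mm.
Moment M = P × e = 123×10³ × 285 = 35055000 N·mm; bending f_b = M/S = 1250 N/mm.
f_max = √(f_v² + f_b²) = √(212.1² + 1250²) = 1268 N/mm.
r_n/Ω = (1/2.0) × 0.6 × 480 × (0.707 × 12) = 1222 N/mm → NOT adequate.

f_max ≈ 1270 N/mm; NOT adequate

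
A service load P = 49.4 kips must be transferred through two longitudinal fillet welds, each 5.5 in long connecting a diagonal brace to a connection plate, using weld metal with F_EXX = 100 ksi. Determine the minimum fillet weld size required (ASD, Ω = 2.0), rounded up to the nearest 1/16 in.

w = 1/4 in

Total weld length L = 11 in.
Required throat t_e = P × Ω / (0.6 F_EXX × L) = 49.4 × 2.0 / (0.6 × 100 × 11) = 0.1497 in.
Required leg w = t_e / 0.707 = 0.2117 in → use 1/4 in.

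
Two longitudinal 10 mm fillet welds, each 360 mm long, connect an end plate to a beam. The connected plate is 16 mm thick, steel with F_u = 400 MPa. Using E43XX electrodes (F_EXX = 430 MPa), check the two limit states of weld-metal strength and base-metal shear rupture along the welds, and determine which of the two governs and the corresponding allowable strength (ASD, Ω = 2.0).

R_n/Ω ≈ 657 kN (weld metal governs)

t_e = 0.707 × 10 = 7.07 mm; L = 720 mm.
Weld metal: R_n/Ω = (1/2.0) × 0.6 × 430 × 7.07 × 720 × 10⁻³ = 656.7 kN.
Base metal (shear rupture): R_n/Ω = (1/2.0) × 0.6 × 400 × 16 × 720 × 10⁻³ = 1382 kN.
Governing: weld metal.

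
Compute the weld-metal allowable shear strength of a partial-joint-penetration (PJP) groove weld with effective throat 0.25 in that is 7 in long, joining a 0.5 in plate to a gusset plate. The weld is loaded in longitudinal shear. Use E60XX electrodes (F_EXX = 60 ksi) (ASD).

Effective throat (given) t_e = 0.25 in.
A_we = 0.25 × 7 = 1.75 in².
F_nw = 0.6 F_EXX = 36 ksi.
R_n/Ω = (36 × 1.75) / 2.0 = 31.5 kip.

R_n/Ω ≈ 31.5 kip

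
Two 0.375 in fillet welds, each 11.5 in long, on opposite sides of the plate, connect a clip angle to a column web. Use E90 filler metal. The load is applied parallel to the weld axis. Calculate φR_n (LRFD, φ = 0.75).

φR_n ≈ 247 kips

E90XX → F_EXX = 90 ksi.
Effective throat t_e = 0.707 × 0.375 = 0.2651 in.
Total length L = 23 in; A_we = 0.2651 × 23 = 6.098 in².
F_nw = 0.6 F_EXX = 0.6 × 90 = 54 ksi.
φR_n = 0.75 × 54 × 6.098 = 247 kips.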